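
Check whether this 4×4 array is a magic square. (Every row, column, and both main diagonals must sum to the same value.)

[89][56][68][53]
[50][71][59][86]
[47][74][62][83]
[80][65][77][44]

Yes

Row 1: 89 + 56 + 68 + 53 = 266.
Row 2: 50 + 71 + 59 + 86 = 266.
Row 3: 47 + 74 + 62 + 83 = 266.
Row 4: 80 + 65 + 77 + 44 = 266.
Column 1: 89 + 50 + 47 + 80 = 266.
Column 2: 56 + 71 + 74 + 65 = 266.
Column 3: 68 + 59 + 62 + 77 = 266.
Column 4: 53 + 86 + 83 + 44 = 266.
Main diagonal: 89 + 71 + 62 + 44 = 266.
Anti-diagonal: 53 + 59 + 74 + 80 = 266.
All lines sum to 266.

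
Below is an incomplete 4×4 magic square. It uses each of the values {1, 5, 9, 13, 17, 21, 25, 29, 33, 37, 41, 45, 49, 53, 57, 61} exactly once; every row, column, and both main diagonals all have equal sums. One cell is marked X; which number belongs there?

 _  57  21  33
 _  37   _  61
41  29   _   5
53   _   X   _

45

The 16 entries sum to 496, so each line sums to 496/4 = 124.
Row 1 needs 124; the known cells sum to 111, so (1,1) = 13.
Row 3 needs 124; the known cells sum to 75, so (3,3) = 49.
Using column 1: 13 + 41 + 53 + ? → (2,1) = 124 − 107 = 17.
The remaining cell in column 2 is (4,2) = 124 − 123 = 1.
Column 4: 33 + 61 + 5 + ? = 124, so (4,4) = 25.
Anti-diagonal: 33 + 29 + 53 + ? = 124, so (2,3) = 9.
From row 4, 124 − (53 + 1 + 25) gives (4,3) = 45.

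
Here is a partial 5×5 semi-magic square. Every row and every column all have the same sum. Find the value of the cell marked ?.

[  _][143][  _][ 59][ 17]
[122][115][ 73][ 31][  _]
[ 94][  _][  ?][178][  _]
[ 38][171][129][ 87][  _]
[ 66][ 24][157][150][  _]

45

Column 4 is complete and sums to 505; that is the magic constant.
Row 2 needs 505; the known cells sum to 341, so (2,5) = 164.
From row 4, 505 − (38 + 171 + 129 + 87) gives (4,5) = 80.
Row 5: 66 + 24 + 157 + 150 + ? = 505, so (5,5) = 108.
Column 1: 122 + 94 + 38 + 66 + ? = 505, so (1,1) = 185.
Column 2 needs 505; the known cells sum to 453, so (3,2) = 52.
Using column 5: 17 + 164 + 80 + 108 + ? → (3,5) = 505 − 369 = 136.
From row 1, 505 − (185 + 143 + 59 + 17) gives (1,3) = 101.
Row 3: 94 + 52 + 178 + 136 + ? = 505, so (3,3) = 45.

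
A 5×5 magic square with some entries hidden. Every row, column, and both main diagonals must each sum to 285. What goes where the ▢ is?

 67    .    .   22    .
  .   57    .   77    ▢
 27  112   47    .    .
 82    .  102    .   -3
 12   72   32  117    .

37

The remaining cell in row 5 is (5,5) = 285 − 233 = 52.
The remaining cell in column 1 is (2,1) = 285 − 188 = 97.
Main diagonal needs 285; the known cells sum to 223, so (4,4) = 62.
Row 4 must total 285; the given cells sum to 243, so (4,2) = 42.
Column 2 needs 285; the known cells sum to 283, so (1,2) = 2.
Using column 4: 22 + 77 + 62 + 117 + ? → (3,4) = 285 − 278 = 7.
Using anti-diagonal: 77 + 47 + 42 + 12 + ? → (1,5) = 285 − 178 = 107.
Using row 1: 67 + 2 + 22 + 107 + ? → (1,3) = 285 − 198 = 87.
Row 3 needs 285; the known cells sum to 193, so (3,5) = 92.
Using column 3: 87 + 47 + 102 + 32 + ? → (2,3) = 285 − 268 = 17.
From column 5, 285 − (107 + 92 + (-3) + 52) gives (2,5) = 37.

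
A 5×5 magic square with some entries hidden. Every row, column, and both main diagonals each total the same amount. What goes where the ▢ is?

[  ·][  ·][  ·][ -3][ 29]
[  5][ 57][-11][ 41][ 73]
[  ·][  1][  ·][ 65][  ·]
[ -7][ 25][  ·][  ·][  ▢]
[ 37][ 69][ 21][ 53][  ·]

Row 2 is complete and sums to 165; that is the magic constant.
From row 5, 165 − (37 + 69 + 21 + 53) gives (5,5) = -15.
From column 2, 165 − (57 + 1 + 25 + 69) gives (1,2) = 13.
Column 4 needs 165; the known cells sum to 156, so (4,4) = 9.
The remaining cell in anti-diagonal is (3,3) = 165 − 132 = 33.
Main diagonal needs 165; the known cells sum to 84, so (1,1) = 81.
Row 1 must total 165; the given cells sum to 120, so (1,3) = 45.
From column 1, 165 − (81 + 5 + (-7) + 37) gives (3,1) = 49.
Column 3 must total 165; the given cells sum to 88, so (4,3) = 77.
Row 3 needs 165; the known cells sum to 148, so (3,5) = 17.
The remaining cell in row 4 is (4,5) = 165 − 104 = 61.

61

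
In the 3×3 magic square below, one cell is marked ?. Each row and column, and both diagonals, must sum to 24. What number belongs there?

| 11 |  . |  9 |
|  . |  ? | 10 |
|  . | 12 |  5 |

Row 1 must total 24; the given cells sum to 20, so (1,2) = 4.
The remaining cell in row 3 is (3,1) = 24 − 17 = 7.
The remaining cell in column 1 is (2,1) = 24 − 18 = 6.
The remaining cell in column 2 is (2,2) = 24 − 16 = 8.

8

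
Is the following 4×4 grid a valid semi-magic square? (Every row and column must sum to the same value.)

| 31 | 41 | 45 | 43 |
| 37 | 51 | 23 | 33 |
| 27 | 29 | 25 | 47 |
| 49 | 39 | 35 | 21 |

Row 1: 31 + 41 + 45 + 43 = 160.
Row 2: 37 + 51 + 23 + 33 = 144.
Row 3: 27 + 29 + 25 + 47 = 128.
Row 4: 49 + 39 + 35 + 21 = 144.
Column 1: 31 + 37 + 27 + 49 = 144.
Column 2: 41 + 51 + 29 + 39 = 160.
Column 3: 45 + 23 + 25 + 35 = 128.
Column 4: 43 + 33 + 47 + 21 = 144.

No — column 2 sums to 160 but column 1 sums to 144.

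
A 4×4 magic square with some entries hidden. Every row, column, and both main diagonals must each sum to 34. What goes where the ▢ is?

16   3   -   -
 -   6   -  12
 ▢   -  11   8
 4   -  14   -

Using main diagonal: 16 + 6 + 11 + ? → (4,4) = 34 − 33 = 1.
Row 4: 4 + 14 + 1 + ? = 34, so (4,2) = 15.
Using column 2: 3 + 6 + 15 + ? → (3,2) = 34 − 24 = 10.
Column 4: 12 + 8 + 1 + ? = 34, so (1,4) = 13.
Anti-diagonal: 13 + 10 + 4 + ? = 34, so (2,3) = 7.
Row 1 needs 34; the known cells sum to 32, so (1,3) = 2.
Row 2: 6 + 7 + 12 + ? = 34, so (2,1) = 9.
From row 3, 34 − (10 + 11 + 8) gives (3,1) = 5.

5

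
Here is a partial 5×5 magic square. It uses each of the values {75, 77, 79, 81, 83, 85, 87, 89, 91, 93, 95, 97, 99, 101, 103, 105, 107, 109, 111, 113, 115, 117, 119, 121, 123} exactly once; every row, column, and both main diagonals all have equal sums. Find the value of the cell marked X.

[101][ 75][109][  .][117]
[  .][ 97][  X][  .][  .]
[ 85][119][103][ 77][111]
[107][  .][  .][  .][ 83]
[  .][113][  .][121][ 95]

The 25 entries sum to 2475, so each line sums to 2475/5 = 495.
Using row 1: 101 + 75 + 109 + 117 + ? → (1,4) = 495 − 402 = 93.
Column 2 must total 495; the given cells sum to 404, so (4,2) = 91.
Using column 5: 117 + 111 + 83 + 95 + ? → (2,5) = 495 − 406 = 89.
Main diagonal must total 495; the given cells sum to 396, so (4,4) = 99.
Using row 4: 107 + 91 + 99 + 83 + ? → (4,3) = 495 − 380 = 115.
Using column 4: 93 + 77 + 99 + 121 + ? → (2,4) = 495 − 390 = 105.
Anti-diagonal: 117 + 105 + 103 + 91 + ? = 495, so (5,1) = 79.
Row 5: 79 + 113 + 121 + 95 + ? = 495, so (5,3) = 87.
Using column 1: 101 + 85 + 107 + 79 + ? → (2,1) = 495 − 372 = 123.
From column 3, 495 − (109 + 103 + 115 + 87) gives (2,3) = 81.

81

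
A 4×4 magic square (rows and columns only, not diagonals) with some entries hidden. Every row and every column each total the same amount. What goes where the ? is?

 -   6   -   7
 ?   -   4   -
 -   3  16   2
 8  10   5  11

Row 4 is complete and sums to 34; that is the magic constant.
Row 3 must total 34; the given cells sum to 21, so (3,1) = 13.
From column 2, 34 − (6 + 3 + 10) gives (2,2) = 15.
Column 3 needs 34; the known cells sum to 25, so (1,3) = 9.
Column 4 needs 34; the known cells sum to 20, so (2,4) = 14.
From row 1, 34 − (6 + 9 + 7) gives (1,1) = 12.
From row 2, 34 − (15 + 4 + 14) gives (2,1) = 1.

1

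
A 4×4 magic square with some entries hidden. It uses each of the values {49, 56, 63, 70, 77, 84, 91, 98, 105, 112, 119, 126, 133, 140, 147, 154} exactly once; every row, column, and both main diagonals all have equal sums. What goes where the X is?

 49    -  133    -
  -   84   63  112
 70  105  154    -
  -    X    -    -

The 16 entries sum to 1624, so each line sums to 1624/4 = 406.
From row 2, 406 − (84 + 63 + 112) gives (2,1) = 147.
The remaining cell in row 3 is (3,4) = 406 − 329 = 77.
Using column 1: 49 + 147 + 70 + ? → (4,1) = 406 − 266 = 140.
Using column 3: 133 + 63 + 154 + ? → (4,3) = 406 − 350 = 56.
The remaining cell in main diagonal is (4,4) = 406 − 287 = 119.
Anti-diagonal: 63 + 105 + 140 + ? = 406, so (1,4) = 98.
Using row 1: 49 + 133 + 98 + ? → (1,2) = 406 − 280 = 126.
From row 4, 406 − (140 + 56 + 119) gives (4,2) = 91.

91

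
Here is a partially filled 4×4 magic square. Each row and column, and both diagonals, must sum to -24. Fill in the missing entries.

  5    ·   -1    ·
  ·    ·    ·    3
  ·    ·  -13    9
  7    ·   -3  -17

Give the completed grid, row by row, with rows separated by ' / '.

5 -9 -1 -19 / -21 1 -7 3 / -15 -5 -13 9 / 7 -11 -3 -17

Row 4 must total -24; the given cells sum to -13, so (4,2) = -11.
The remaining cell in column 3 is (2,3) = -24 − (-17) = -7.
The remaining cell in column 4 is (1,4) = -24 − (-5) = -19.
Using main diagonal: 5 + (-13) + (-17) + ? → (2,2) = -24 − (-25) = 1.
The remaining cell in anti-diagonal is (3,2) = -24 − (-19) = -5.
The remaining cell in row 1 is (1,2) = -24 − (-15) = -9.
Row 2 needs -24; the known cells sum to -3, so (2,1) = -21.
From row 3, -24 − (-5 + (-13) + 9) gives (3,1) = -15.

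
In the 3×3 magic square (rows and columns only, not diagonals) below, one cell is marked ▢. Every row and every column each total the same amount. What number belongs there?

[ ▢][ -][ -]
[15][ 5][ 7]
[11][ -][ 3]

1

Row 2 is complete and sums to 27; that is the magic constant.
Row 3 must total 27; the given cells sum to 14, so (3,2) = 13.
Column 1 needs 27; the known cells sum to 26, so (1,1) = 1.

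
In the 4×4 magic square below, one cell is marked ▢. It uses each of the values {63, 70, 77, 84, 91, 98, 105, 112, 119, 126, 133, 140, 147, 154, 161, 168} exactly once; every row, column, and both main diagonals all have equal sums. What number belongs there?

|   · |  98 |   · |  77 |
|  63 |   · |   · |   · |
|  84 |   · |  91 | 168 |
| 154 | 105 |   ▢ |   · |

133

The 16 entries sum to 1848, so each line sums to 1848/4 = 462.
Row 3 must total 462; the given cells sum to 343, so (3,2) = 119.
Column 1 needs 462; the known cells sum to 301, so (1,1) = 161.
From column 2, 462 − (98 + 119 + 105) gives (2,2) = 140.
Main diagonal must total 462; the given cells sum to 392, so (4,4) = 70.
Anti-diagonal needs 462; the known cells sum to 350, so (2,3) = 112.
Row 1 must total 462; the given cells sum to 336, so (1,3) = 126.
Row 2 must total 462; the given cells sum to 315, so (2,4) = 147.
Row 4: 154 + 105 + 70 + ? = 462, so (4,3) = 133.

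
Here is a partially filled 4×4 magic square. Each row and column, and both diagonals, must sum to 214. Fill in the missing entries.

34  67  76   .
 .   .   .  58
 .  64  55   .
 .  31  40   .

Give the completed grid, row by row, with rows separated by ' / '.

34 67 76 37 / 61 52 43 58 / 49 64 55 46 / 70 31 40 73

Row 1: 34 + 67 + 76 + ? = 214, so (1,4) = 37.
The remaining cell in column 2 is (2,2) = 214 − 162 = 52.
Using column 3: 76 + 55 + 40 + ? → (2,3) = 214 − 171 = 43.
Using main diagonal: 34 + 52 + 55 + ? → (4,4) = 214 − 141 = 73.
The remaining cell in anti-diagonal is (4,1) = 214 − 144 = 70.
Row 2: 52 + 43 + 58 + ? = 214, so (2,1) = 61.
Column 1 must total 214; the given cells sum to 165, so (3,1) = 49.
From column 4, 214 − (37 + 58 + 73) gives (3,4) = 46.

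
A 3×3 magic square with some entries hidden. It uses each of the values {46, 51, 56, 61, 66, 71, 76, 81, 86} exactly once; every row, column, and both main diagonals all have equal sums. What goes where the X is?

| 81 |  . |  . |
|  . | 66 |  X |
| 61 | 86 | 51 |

76

The 9 entries sum to 594, so each line sums to 594/3 = 198.
The remaining cell in column 1 is (2,1) = 198 − 142 = 56.
Column 2: 66 + 86 + ? = 198, so (1,2) = 46.
Anti-diagonal: 66 + 61 + ? = 198, so (1,3) = 71.
Row 2 must total 198; the given cells sum to 122, so (2,3) = 76.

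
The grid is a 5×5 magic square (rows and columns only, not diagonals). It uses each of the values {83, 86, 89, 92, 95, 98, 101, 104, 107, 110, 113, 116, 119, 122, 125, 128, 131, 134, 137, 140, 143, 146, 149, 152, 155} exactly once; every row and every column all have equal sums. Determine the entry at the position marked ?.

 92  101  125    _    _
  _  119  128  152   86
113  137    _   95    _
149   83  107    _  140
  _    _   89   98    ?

The 25 entries sum to 2975, so each line sums to 2975/5 = 595.
From row 2, 595 − (119 + 128 + 152 + 86) gives (2,1) = 110.
From row 4, 595 − (149 + 83 + 107 + 140) gives (4,4) = 116.
Column 1: 92 + 110 + 113 + 149 + ? = 595, so (5,1) = 131.
The remaining cell in column 2 is (5,2) = 595 − 440 = 155.
Column 3 must total 595; the given cells sum to 449, so (3,3) = 146.
Column 4 needs 595; the known cells sum to 461, so (1,4) = 134.
Row 1 must total 595; the given cells sum to 452, so (1,5) = 143.
Row 3 must total 595; the given cells sum to 491, so (3,5) = 104.
Row 5 must total 595; the given cells sum to 473, so (5,5) = 122.

122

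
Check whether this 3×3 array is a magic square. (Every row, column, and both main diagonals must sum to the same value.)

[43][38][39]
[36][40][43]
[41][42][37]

No — column 3 sums to 119 but row 3 sums to 120.

Row 1: 43 + 38 + 39 = 120.
Row 2: 36 + 40 + 43 = 119.
Row 3: 41 + 42 + 37 = 120.
Column 1: 43 + 36 + 41 = 120.
Column 2: 38 + 40 + 42 = 120.
Column 3: 39 + 43 + 37 = 119.
Main diagonal: 43 + 40 + 37 = 120.
Anti-diagonal: 39 + 40 + 41 = 120.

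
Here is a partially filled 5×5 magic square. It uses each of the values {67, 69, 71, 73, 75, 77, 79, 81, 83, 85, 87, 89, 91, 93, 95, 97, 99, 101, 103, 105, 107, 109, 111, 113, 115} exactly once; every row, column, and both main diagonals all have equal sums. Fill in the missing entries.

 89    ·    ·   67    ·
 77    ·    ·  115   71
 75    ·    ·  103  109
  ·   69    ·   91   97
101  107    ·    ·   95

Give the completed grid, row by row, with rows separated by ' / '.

89 105 111 67 83 / 77 93 99 115 71 / 75 81 87 103 109 / 113 69 85 91 97 / 101 107 73 79 95

The 25 entries sum to 2275, so each line sums to 2275/5 = 455.
Column 1 must total 455; the given cells sum to 342, so (4,1) = 113.
From column 4, 455 − (67 + 115 + 103 + 91) gives (5,4) = 79.
The remaining cell in column 5 is (1,5) = 455 − 372 = 83.
Using anti-diagonal: 83 + 115 + 69 + 101 + ? → (3,3) = 455 − 368 = 87.
From row 3, 455 − (75 + 87 + 103 + 109) gives (3,2) = 81.
Row 4 needs 455; the known cells sum to 370, so (4,3) = 85.
The remaining cell in row 5 is (5,3) = 455 − 382 = 73.
Main diagonal needs 455; the known cells sum to 362, so (2,2) = 93.
Row 2 needs 455; the known cells sum to 356, so (2,3) = 99.
Column 2 must total 455; the given cells sum to 350, so (1,2) = 105.
Column 3 needs 455; the known cells sum to 344, so (1,3) = 111.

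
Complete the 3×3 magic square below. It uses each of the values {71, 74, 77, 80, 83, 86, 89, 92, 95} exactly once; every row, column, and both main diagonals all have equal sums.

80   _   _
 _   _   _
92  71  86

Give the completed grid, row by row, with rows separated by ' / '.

80 95 74 / 77 83 89 / 92 71 86

The 9 entries sum to 747, so each line sums to 747/3 = 249.
Column 1 must total 249; the given cells sum to 172, so (2,1) = 77.
Main diagonal must total 249; the given cells sum to 166, so (2,2) = 83.
Using anti-diagonal: 83 + 92 + ? → (1,3) = 249 − 175 = 74.
The remaining cell in row 1 is (1,2) = 249 − 154 = 95.
The remaining cell in row 2 is (2,3) = 249 − 160 = 89.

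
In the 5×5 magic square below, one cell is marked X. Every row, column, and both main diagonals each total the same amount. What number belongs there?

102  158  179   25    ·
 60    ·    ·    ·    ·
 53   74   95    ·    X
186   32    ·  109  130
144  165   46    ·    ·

Column 1 is complete and sums to 545; that is the magic constant.
The remaining cell in row 1 is (1,5) = 545 − 464 = 81.
Row 4 must total 545; the given cells sum to 457, so (4,3) = 88.
Using column 2: 158 + 74 + 32 + 165 + ? → (2,2) = 545 − 429 = 116.
The remaining cell in column 3 is (2,3) = 545 − 408 = 137.
Main diagonal must total 545; the given cells sum to 422, so (5,5) = 123.
Anti-diagonal must total 545; the given cells sum to 352, so (2,4) = 193.
Row 2 must total 545; the given cells sum to 506, so (2,5) = 39.
Using row 5: 144 + 165 + 46 + 123 + ? → (5,4) = 545 − 478 = 67.
From column 4, 545 − (25 + 193 + 109 + 67) gives (3,4) = 151.
The remaining cell in column 5 is (3,5) = 545 − 373 = 172.

172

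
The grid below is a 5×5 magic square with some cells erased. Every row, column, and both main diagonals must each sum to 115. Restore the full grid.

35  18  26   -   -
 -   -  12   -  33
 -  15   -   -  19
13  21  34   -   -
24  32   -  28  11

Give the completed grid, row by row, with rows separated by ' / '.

35 18 26 14 22 / 16 29 12 25 33 / 27 15 23 31 19 / 13 21 34 17 30 / 24 32 20 28 11

The remaining cell in row 5 is (5,3) = 115 − 95 = 20.
Column 2: 18 + 15 + 21 + 32 + ? = 115, so (2,2) = 29.
The remaining cell in column 3 is (3,3) = 115 − 92 = 23.
Main diagonal must total 115; the given cells sum to 98, so (4,4) = 17.
Row 4 must total 115; the given cells sum to 85, so (4,5) = 30.
Column 5: 33 + 19 + 30 + 11 + ? = 115, so (1,5) = 22.
Using anti-diagonal: 22 + 23 + 21 + 24 + ? → (2,4) = 115 − 90 = 25.
Row 1: 35 + 18 + 26 + 22 + ? = 115, so (1,4) = 14.
Row 2 needs 115; the known cells sum to 99, so (2,1) = 16.
Column 1: 35 + 16 + 13 + 24 + ? = 115, so (3,1) = 27.
Column 4 needs 115; the known cells sum to 84, so (3,4) = 31.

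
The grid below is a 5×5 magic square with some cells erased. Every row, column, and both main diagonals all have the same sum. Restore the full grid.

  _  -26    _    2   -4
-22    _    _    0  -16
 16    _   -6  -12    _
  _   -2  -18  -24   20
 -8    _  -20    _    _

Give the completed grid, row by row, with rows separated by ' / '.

Anti-diagonal is already complete: -4 + 0 + -6 + -2 + -8 = -20, so that is the magic constant.
From row 4, -20 − (-2 + (-18) + (-24) + 20) gives (4,1) = 4.
Column 1: -22 + 16 + 4 + (-8) + ? = -20, so (1,1) = -10.
Column 4: 2 + 0 + (-12) + (-24) + ? = -20, so (5,4) = 14.
From row 1, -20 − (-10 + (-26) + 2 + (-4)) gives (1,3) = 18.
Using column 3: 18 + (-6) + (-18) + (-20) + ? → (2,3) = -20 − (-26) = 6.
Row 2 must total -20; the given cells sum to -32, so (2,2) = 12.
Main diagonal needs -20; the known cells sum to -28, so (5,5) = 8.
The remaining cell in row 5 is (5,2) = -20 − (-6) = -14.
Using column 2: -26 + 12 + (-2) + (-14) + ? → (3,2) = -20 − (-30) = 10.
Column 5 needs -20; the known cells sum to 8, so (3,5) = -28.

-10 -26 18 2 -4 / -22 12 6 0 -16 / 16 10 -6 -12 -28 / 4 -2 -18 -24 20 / -8 -14 -20 14 8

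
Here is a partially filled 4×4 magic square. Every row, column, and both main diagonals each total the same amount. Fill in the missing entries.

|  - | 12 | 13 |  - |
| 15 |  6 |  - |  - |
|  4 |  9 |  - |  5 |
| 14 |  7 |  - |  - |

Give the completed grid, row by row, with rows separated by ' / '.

Column 2 is already complete: 12 + 6 + 9 + 7 = 34, so that is the magic constant.
From row 3, 34 − (4 + 9 + 5) gives (3,3) = 16.
Column 1 must total 34; the given cells sum to 33, so (1,1) = 1.
Main diagonal needs 34; the known cells sum to 23, so (4,4) = 11.
Row 1 must total 34; the given cells sum to 26, so (1,4) = 8.
The remaining cell in row 4 is (4,3) = 34 − 32 = 2.
Using column 3: 13 + 16 + 2 + ? → (2,3) = 34 − 31 = 3.
Using column 4: 8 + 5 + 11 + ? → (2,4) = 34 − 24 = 10.

1 12 13 8 / 15 6 3 10 / 4 9 16 5 / 14 7 2 11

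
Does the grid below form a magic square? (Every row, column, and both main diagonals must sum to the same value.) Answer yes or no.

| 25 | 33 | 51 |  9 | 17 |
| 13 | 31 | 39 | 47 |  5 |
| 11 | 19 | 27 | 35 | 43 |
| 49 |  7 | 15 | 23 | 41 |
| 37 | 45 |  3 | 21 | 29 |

Row 1: 25 + 33 + 51 + 9 + 17 = 135.
Row 2: 13 + 31 + 39 + 47 + 5 = 135.
Row 3: 11 + 19 + 27 + 35 + 43 = 135.
Row 4: 49 + 7 + 15 + 23 + 41 = 135.
Row 5: 37 + 45 + 3 + 21 + 29 = 135.
Column 1: 25 + 13 + 11 + 49 + 37 = 135.
Column 2: 33 + 31 + 19 + 7 + 45 = 135.
Column 3: 51 + 39 + 27 + 15 + 3 = 135.
Column 4: 9 + 47 + 35 + 23 + 21 = 135.
Column 5: 17 + 5 + 43 + 41 + 29 = 135.
Main diagonal: 25 + 31 + 27 + 23 + 29 = 135.
Anti-diagonal: 17 + 47 + 27 + 7 + 37 = 135.
All lines sum to 135.

Yes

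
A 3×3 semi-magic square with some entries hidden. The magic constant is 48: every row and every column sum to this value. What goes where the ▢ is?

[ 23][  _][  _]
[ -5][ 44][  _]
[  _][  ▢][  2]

The remaining cell in row 2 is (2,3) = 48 − 39 = 9.
Column 1 must total 48; the given cells sum to 18, so (3,1) = 30.
Column 3 must total 48; the given cells sum to 11, so (1,3) = 37.
Row 1 needs 48; the known cells sum to 60, so (1,2) = -12.
Using row 3: 30 + 2 + ? → (3,2) = 48 − 32 = 16.

16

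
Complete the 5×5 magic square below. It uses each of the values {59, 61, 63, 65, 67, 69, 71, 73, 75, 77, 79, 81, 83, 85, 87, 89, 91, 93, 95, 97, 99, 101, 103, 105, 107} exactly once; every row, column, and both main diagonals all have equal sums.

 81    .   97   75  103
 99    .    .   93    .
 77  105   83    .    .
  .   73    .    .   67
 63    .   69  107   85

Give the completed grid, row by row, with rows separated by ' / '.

81 59 97 75 103 / 99 87 65 93 71 / 77 105 83 61 89 / 95 73 101 79 67 / 63 91 69 107 85

The 25 entries sum to 2075, so each line sums to 2075/5 = 415.
Row 1 needs 415; the known cells sum to 356, so (1,2) = 59.
The remaining cell in row 5 is (5,2) = 415 − 324 = 91.
Column 1 needs 415; the known cells sum to 320, so (4,1) = 95.
From column 2, 415 − (59 + 105 + 73 + 91) gives (2,2) = 87.
The remaining cell in main diagonal is (4,4) = 415 − 336 = 79.
From row 4, 415 − (95 + 73 + 79 + 67) gives (4,3) = 101.
Using column 3: 97 + 83 + 101 + 69 + ? → (2,3) = 415 − 350 = 65.
Column 4 must total 415; the given cells sum to 354, so (3,4) = 61.
Row 2: 99 + 87 + 65 + 93 + ? = 415, so (2,5) = 71.
The remaining cell in row 3 is (3,5) = 415 − 326 = 89.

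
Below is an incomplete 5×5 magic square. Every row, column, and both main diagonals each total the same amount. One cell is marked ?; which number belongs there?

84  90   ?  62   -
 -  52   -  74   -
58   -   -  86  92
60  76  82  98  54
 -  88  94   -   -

56

Row 4 is complete and sums to 370; that is the magic constant.
Column 2 needs 370; the known cells sum to 306, so (3,2) = 64.
Column 4 must total 370; the given cells sum to 320, so (5,4) = 50.
Row 3 must total 370; the given cells sum to 300, so (3,3) = 70.
From main diagonal, 370 − (84 + 52 + 70 + 98) gives (5,5) = 66.
The remaining cell in row 5 is (5,1) = 370 − 298 = 72.
Column 1 must total 370; the given cells sum to 274, so (2,1) = 96.
The remaining cell in anti-diagonal is (1,5) = 370 − 292 = 78.
Row 1: 84 + 90 + 62 + 78 + ? = 370, so (1,3) = 56.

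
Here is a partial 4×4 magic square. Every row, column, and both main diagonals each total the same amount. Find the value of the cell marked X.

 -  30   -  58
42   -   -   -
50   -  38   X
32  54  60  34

48

Row 4 is complete and sums to 180; that is the magic constant.
Column 1: 42 + 50 + 32 + ? = 180, so (1,1) = 56.
From main diagonal, 180 − (56 + 38 + 34) gives (2,2) = 52.
Row 1 must total 180; the given cells sum to 144, so (1,3) = 36.
Column 2: 30 + 52 + 54 + ? = 180, so (3,2) = 44.
Using column 3: 36 + 38 + 60 + ? → (2,3) = 180 − 134 = 46.
The remaining cell in row 2 is (2,4) = 180 − 140 = 40.
Row 3: 50 + 44 + 38 + ? = 180, so (3,4) = 48.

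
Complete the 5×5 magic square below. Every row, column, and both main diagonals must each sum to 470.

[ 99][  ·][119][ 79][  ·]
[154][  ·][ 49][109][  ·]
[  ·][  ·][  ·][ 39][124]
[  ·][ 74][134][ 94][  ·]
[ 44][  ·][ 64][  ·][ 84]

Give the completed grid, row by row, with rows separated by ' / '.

99 34 119 79 139 / 154 89 49 109 69 / 59 144 104 39 124 / 114 74 134 94 54 / 44 129 64 149 84

Column 3: 119 + 49 + 134 + 64 + ? = 470, so (3,3) = 104.
Using column 4: 79 + 109 + 39 + 94 + ? → (5,4) = 470 − 321 = 149.
The remaining cell in main diagonal is (2,2) = 470 − 381 = 89.
Anti-diagonal: 109 + 104 + 74 + 44 + ? = 470, so (1,5) = 139.
Row 1 must total 470; the given cells sum to 436, so (1,2) = 34.
From row 2, 470 − (154 + 89 + 49 + 109) gives (2,5) = 69.
Row 5: 44 + 64 + 149 + 84 + ? = 470, so (5,2) = 129.
Column 2 needs 470; the known cells sum to 326, so (3,2) = 144.
Column 5: 139 + 69 + 124 + 84 + ? = 470, so (4,5) = 54.
From row 3, 470 − (144 + 104 + 39 + 124) gives (3,1) = 59.
Row 4: 74 + 134 + 94 + 54 + ? = 470, so (4,1) = 114.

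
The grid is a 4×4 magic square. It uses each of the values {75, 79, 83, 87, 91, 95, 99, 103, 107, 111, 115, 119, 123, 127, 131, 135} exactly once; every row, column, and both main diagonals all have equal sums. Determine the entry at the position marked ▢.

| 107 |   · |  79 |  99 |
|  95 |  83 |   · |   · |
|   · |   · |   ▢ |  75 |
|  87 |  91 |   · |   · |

The 16 entries sum to 1680, so each line sums to 1680/4 = 420.
From row 1, 420 − (107 + 79 + 99) gives (1,2) = 135.
The remaining cell in column 1 is (3,1) = 420 − 289 = 131.
Column 2: 135 + 83 + 91 + ? = 420, so (3,2) = 111.
Anti-diagonal must total 420; the given cells sum to 297, so (2,3) = 123.
The remaining cell in row 2 is (2,4) = 420 − 301 = 119.
Row 3 needs 420; the known cells sum to 317, so (3,3) = 103.

103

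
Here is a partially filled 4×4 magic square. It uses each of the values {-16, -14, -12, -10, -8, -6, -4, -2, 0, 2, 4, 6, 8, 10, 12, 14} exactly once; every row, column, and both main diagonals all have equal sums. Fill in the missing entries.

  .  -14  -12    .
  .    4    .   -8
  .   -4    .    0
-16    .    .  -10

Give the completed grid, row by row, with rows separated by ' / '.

8 -14 -12 14 / -2 4 2 -8 / 6 -4 -6 0 / -16 10 12 -10

The 16 entries sum to -16, so each line sums to -16/4 = -4.
Column 2 must total -4; the given cells sum to -14, so (4,2) = 10.
Using column 4: -8 + 0 + (-10) + ? → (1,4) = -4 − (-18) = 14.
The remaining cell in anti-diagonal is (2,3) = -4 − (-6) = 2.
Using row 1: -14 + (-12) + 14 + ? → (1,1) = -4 − (-12) = 8.
Row 2 needs -4; the known cells sum to -2, so (2,1) = -2.
Using row 4: -16 + 10 + (-10) + ? → (4,3) = -4 − (-16) = 12.
From column 1, -4 − (8 + (-2) + (-16)) gives (3,1) = 6.
Column 3 must total -4; the given cells sum to 2, so (3,3) = -6.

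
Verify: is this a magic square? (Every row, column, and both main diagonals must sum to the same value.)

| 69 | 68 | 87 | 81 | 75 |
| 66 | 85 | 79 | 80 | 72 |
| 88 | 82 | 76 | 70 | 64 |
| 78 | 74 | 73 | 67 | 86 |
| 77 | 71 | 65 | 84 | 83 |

No — row 2 sums to 382 but column 3 sums to 380.

Row 1: 69 + 68 + 87 + 81 + 75 = 380.
Row 2: 66 + 85 + 79 + 80 + 72 = 382.
Row 3: 88 + 82 + 76 + 70 + 64 = 380.
Row 4: 78 + 74 + 73 + 67 + 86 = 378.
Row 5: 77 + 71 + 65 + 84 + 83 = 380.
Column 1: 69 + 66 + 88 + 78 + 77 = 378.
Column 2: 68 + 85 + 82 + 74 + 71 = 380.
Column 3: 87 + 79 + 76 + 73 + 65 = 380.
Column 4: 81 + 80 + 70 + 67 + 84 = 382.
Column 5: 75 + 72 + 64 + 86 + 83 = 380.
Main diagonal: 69 + 85 + 76 + 67 + 83 = 380.
Anti-diagonal: 75 + 80 + 76 + 74 + 77 = 382.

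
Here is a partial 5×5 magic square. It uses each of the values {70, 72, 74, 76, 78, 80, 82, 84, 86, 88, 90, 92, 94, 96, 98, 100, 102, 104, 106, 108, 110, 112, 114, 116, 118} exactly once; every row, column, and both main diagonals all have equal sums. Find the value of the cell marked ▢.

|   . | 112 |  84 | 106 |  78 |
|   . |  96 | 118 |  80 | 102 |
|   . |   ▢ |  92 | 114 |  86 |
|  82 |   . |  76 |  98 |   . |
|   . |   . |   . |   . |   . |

70

The 25 entries sum to 2350, so each line sums to 2350/5 = 470.
The remaining cell in row 1 is (1,1) = 470 − 380 = 90.
Row 2 needs 470; the known cells sum to 396, so (2,1) = 74.
Column 3: 84 + 118 + 92 + 76 + ? = 470, so (5,3) = 100.
Column 4: 106 + 80 + 114 + 98 + ? = 470, so (5,4) = 72.
Using main diagonal: 90 + 96 + 92 + 98 + ? → (5,5) = 470 − 376 = 94.
Column 5 needs 470; the known cells sum to 360, so (4,5) = 110.
The remaining cell in row 4 is (4,2) = 470 − 366 = 104.
Using anti-diagonal: 78 + 80 + 92 + 104 + ? → (5,1) = 470 − 354 = 116.
Row 5 needs 470; the known cells sum to 382, so (5,2) = 88.
The remaining cell in column 1 is (3,1) = 470 − 362 = 108.
Using column 2: 112 + 96 + 104 + 88 + ? → (3,2) = 470 − 400 = 70.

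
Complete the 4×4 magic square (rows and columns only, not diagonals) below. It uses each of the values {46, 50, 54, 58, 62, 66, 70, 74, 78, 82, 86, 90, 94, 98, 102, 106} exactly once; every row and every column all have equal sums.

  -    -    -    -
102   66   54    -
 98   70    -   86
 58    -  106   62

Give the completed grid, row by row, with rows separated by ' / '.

The 16 entries sum to 1216, so each line sums to 1216/4 = 304.
The remaining cell in row 2 is (2,4) = 304 − 222 = 82.
From row 3, 304 − (98 + 70 + 86) gives (3,3) = 50.
The remaining cell in row 4 is (4,2) = 304 − 226 = 78.
Column 1: 102 + 98 + 58 + ? = 304, so (1,1) = 46.
Column 2: 66 + 70 + 78 + ? = 304, so (1,2) = 90.
The remaining cell in column 3 is (1,3) = 304 − 210 = 94.
From column 4, 304 − (82 + 86 + 62) gives (1,4) = 74.

46 90 94 74 / 102 66 54 82 / 98 70 50 86 / 58 78 106 62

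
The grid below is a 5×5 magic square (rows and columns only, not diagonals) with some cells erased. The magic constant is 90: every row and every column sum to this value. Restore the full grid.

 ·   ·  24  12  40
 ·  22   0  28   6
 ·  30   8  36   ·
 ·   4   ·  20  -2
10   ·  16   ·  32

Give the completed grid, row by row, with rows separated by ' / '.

18 -4 24 12 40 / 34 22 0 28 6 / 2 30 8 36 14 / 26 4 42 20 -2 / 10 38 16 -6 32

From row 2, 90 − (22 + 0 + 28 + 6) gives (2,1) = 34.
The remaining cell in column 3 is (4,3) = 90 − 48 = 42.
The remaining cell in column 4 is (5,4) = 90 − 96 = -6.
Column 5: 40 + 6 + (-2) + 32 + ? = 90, so (3,5) = 14.
From row 3, 90 − (30 + 8 + 36 + 14) gives (3,1) = 2.
Row 4 must total 90; the given cells sum to 64, so (4,1) = 26.
From row 5, 90 − (10 + 16 + (-6) + 32) gives (5,2) = 38.
The remaining cell in column 1 is (1,1) = 90 − 72 = 18.
The remaining cell in column 2 is (1,2) = 90 − 94 = -4.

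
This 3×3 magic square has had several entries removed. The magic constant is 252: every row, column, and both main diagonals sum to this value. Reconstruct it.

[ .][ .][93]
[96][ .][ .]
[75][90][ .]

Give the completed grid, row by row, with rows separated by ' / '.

Using row 3: 75 + 90 + ? → (3,3) = 252 − 165 = 87.
Using column 1: 96 + 75 + ? → (1,1) = 252 − 171 = 81.
Column 3 must total 252; the given cells sum to 180, so (2,3) = 72.
From main diagonal, 252 − (81 + 87) gives (2,2) = 84.
Row 1: 81 + 93 + ? = 252, so (1,2) = 78.

81 78 93 / 96 84 72 / 75 90 87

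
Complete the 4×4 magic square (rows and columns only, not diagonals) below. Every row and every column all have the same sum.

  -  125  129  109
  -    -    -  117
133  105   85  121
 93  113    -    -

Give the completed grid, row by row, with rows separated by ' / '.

Row 3 is already complete: 133 + 105 + 85 + 121 = 444, so that is the magic constant.
Using row 1: 125 + 129 + 109 + ? → (1,1) = 444 − 363 = 81.
The remaining cell in column 1 is (2,1) = 444 − 307 = 137.
Using column 2: 125 + 105 + 113 + ? → (2,2) = 444 − 343 = 101.
Column 4 must total 444; the given cells sum to 347, so (4,4) = 97.
Row 2 must total 444; the given cells sum to 355, so (2,3) = 89.
Using row 4: 93 + 113 + 97 + ? → (4,3) = 444 − 303 = 141.

81 125 129 109 / 137 101 89 117 / 133 105 85 121 / 93 113 141 97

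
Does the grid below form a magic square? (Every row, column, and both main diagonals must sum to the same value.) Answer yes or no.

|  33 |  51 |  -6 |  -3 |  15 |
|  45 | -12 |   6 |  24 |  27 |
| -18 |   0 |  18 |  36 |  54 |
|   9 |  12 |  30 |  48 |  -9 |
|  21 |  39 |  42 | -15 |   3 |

Yes

Row 1: 33 + 51 + (-6) + (-3) + 15 = 90.
Row 2: 45 + (-12) + 6 + 24 + 27 = 90.
Row 3: -18 + 0 + 18 + 36 + 54 = 90.
Row 4: 9 + 12 + 30 + 48 + (-9) = 90.
Row 5: 21 + 39 + 42 + (-15) + 3 = 90.
Column 1: 33 + 45 + (-18) + 9 + 21 = 90.
Column 2: 51 + (-12) + 0 + 12 + 39 = 90.
Column 3: -6 + 6 + 18 + 30 + 42 = 90.
Column 4: -3 + 24 + 36 + 48 + (-15) = 90.
Column 5: 15 + 27 + 54 + (-9) + 3 = 90.
Main diagonal: 33 + (-12) + 18 + 48 + 3 = 90.
Anti-diagonal: 15 + 24 + 18 + 12 + 21 = 90.
All lines sum to 90.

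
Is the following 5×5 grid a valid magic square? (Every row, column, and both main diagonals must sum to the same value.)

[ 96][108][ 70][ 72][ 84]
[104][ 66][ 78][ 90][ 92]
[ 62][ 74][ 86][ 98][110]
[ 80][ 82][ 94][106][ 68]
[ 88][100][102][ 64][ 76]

Row 1: 96 + 108 + 70 + 72 + 84 = 430.
Row 2: 104 + 66 + 78 + 90 + 92 = 430.
Row 3: 62 + 74 + 86 + 98 + 110 = 430.
Row 4: 80 + 82 + 94 + 106 + 68 = 430.
Row 5: 88 + 100 + 102 + 64 + 76 = 430.
Column 1: 96 + 104 + 62 + 80 + 88 = 430.
Column 2: 108 + 66 + 74 + 82 + 100 = 430.
Column 3: 70 + 78 + 86 + 94 + 102 = 430.
Column 4: 72 + 90 + 98 + 106 + 64 = 430.
Column 5: 84 + 92 + 110 + 68 + 76 = 430.
Main diagonal: 96 + 66 + 86 + 106 + 76 = 430.
Anti-diagonal: 84 + 90 + 86 + 82 + 88 = 430.
All lines sum to 430.

Yes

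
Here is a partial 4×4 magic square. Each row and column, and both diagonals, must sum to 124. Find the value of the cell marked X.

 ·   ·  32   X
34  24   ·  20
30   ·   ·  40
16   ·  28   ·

26

Row 2 needs 124; the known cells sum to 78, so (2,3) = 46.
The remaining cell in column 1 is (1,1) = 124 − 80 = 44.
Column 3: 32 + 46 + 28 + ? = 124, so (3,3) = 18.
Main diagonal: 44 + 24 + 18 + ? = 124, so (4,4) = 38.
Row 3 must total 124; the given cells sum to 88, so (3,2) = 36.
From row 4, 124 − (16 + 28 + 38) gives (4,2) = 42.
From column 2, 124 − (24 + 36 + 42) gives (1,2) = 22.
From column 4, 124 − (20 + 40 + 38) gives (1,4) = 26.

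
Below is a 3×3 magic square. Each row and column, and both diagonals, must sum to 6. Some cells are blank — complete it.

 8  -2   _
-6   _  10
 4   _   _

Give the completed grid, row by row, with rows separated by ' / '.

Row 1 needs 6; the known cells sum to 6, so (1,3) = 0.
Row 2 must total 6; the given cells sum to 4, so (2,2) = 2.
Column 2: -2 + 2 + ? = 6, so (3,2) = 6.
Column 3 needs 6; the known cells sum to 10, so (3,3) = -4.

8 -2 0 / -6 2 10 / 4 6 -4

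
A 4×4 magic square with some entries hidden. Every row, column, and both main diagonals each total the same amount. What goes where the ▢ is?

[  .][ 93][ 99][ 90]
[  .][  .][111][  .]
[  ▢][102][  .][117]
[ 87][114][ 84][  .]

Anti-diagonal is complete and sums to 390; that is the magic constant.
From row 1, 390 − (93 + 99 + 90) gives (1,1) = 108.
Row 4 needs 390; the known cells sum to 285, so (4,4) = 105.
From column 2, 390 − (93 + 102 + 114) gives (2,2) = 81.
From column 3, 390 − (99 + 111 + 84) gives (3,3) = 96.
Column 4 must total 390; the given cells sum to 312, so (2,4) = 78.
Row 2: 81 + 111 + 78 + ? = 390, so (2,1) = 120.
Row 3: 102 + 96 + 117 + ? = 390, so (3,1) = 75.

75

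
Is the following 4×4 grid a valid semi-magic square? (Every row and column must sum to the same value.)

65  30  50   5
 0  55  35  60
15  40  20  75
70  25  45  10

Row 1: 65 + 30 + 50 + 5 = 150.
Row 2: 0 + 55 + 35 + 60 = 150.
Row 3: 15 + 40 + 20 + 75 = 150.
Row 4: 70 + 25 + 45 + 10 = 150.
Column 1: 65 + 0 + 15 + 70 = 150.
Column 2: 30 + 55 + 40 + 25 = 150.
Column 3: 50 + 35 + 20 + 45 = 150.
Column 4: 5 + 60 + 75 + 10 = 150.
All lines sum to 150.

Yes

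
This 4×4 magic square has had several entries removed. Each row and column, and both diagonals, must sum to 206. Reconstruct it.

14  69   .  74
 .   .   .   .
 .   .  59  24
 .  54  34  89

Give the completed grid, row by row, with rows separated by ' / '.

14 69 49 74 / 79 44 64 19 / 84 39 59 24 / 29 54 34 89

Row 1 must total 206; the given cells sum to 157, so (1,3) = 49.
Row 4: 54 + 34 + 89 + ? = 206, so (4,1) = 29.
The remaining cell in column 3 is (2,3) = 206 − 142 = 64.
Column 4: 74 + 24 + 89 + ? = 206, so (2,4) = 19.
Main diagonal: 14 + 59 + 89 + ? = 206, so (2,2) = 44.
From anti-diagonal, 206 − (74 + 64 + 29) gives (3,2) = 39.
Row 2 must total 206; the given cells sum to 127, so (2,1) = 79.
Using row 3: 39 + 59 + 24 + ? → (3,1) = 206 − 122 = 84.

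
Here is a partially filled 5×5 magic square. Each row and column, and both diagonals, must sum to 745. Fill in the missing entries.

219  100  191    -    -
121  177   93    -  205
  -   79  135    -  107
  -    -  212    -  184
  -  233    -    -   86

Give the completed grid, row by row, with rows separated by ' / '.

The remaining cell in row 2 is (2,4) = 745 − 596 = 149.
The remaining cell in column 2 is (4,2) = 745 − 589 = 156.
Using column 3: 191 + 93 + 135 + 212 + ? → (5,3) = 745 − 631 = 114.
The remaining cell in column 5 is (1,5) = 745 − 582 = 163.
Using main diagonal: 219 + 177 + 135 + 86 + ? → (4,4) = 745 − 617 = 128.
The remaining cell in anti-diagonal is (5,1) = 745 − 603 = 142.
Using row 1: 219 + 100 + 191 + 163 + ? → (1,4) = 745 − 673 = 72.
Row 4 must total 745; the given cells sum to 680, so (4,1) = 65.
Row 5 must total 745; the given cells sum to 575, so (5,4) = 170.
Column 1: 219 + 121 + 65 + 142 + ? = 745, so (3,1) = 198.
Column 4: 72 + 149 + 128 + 170 + ? = 745, so (3,4) = 226.

219 100 191 72 163 / 121 177 93 149 205 / 198 79 135 226 107 / 65 156 212 128 184 / 142 233 114 170 86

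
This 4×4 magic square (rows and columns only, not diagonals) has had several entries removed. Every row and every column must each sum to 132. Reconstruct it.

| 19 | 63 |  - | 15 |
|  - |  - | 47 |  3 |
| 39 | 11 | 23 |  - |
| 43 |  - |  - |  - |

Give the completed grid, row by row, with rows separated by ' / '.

19 63 35 15 / 31 51 47 3 / 39 11 23 59 / 43 7 27 55

Row 1: 19 + 63 + 15 + ? = 132, so (1,3) = 35.
From row 3, 132 − (39 + 11 + 23) gives (3,4) = 59.
Column 1 needs 132; the known cells sum to 101, so (2,1) = 31.
Column 3 needs 132; the known cells sum to 105, so (4,3) = 27.
Column 4: 15 + 3 + 59 + ? = 132, so (4,4) = 55.
The remaining cell in row 2 is (2,2) = 132 − 81 = 51.
Row 4 needs 132; the known cells sum to 125, so (4,2) = 7.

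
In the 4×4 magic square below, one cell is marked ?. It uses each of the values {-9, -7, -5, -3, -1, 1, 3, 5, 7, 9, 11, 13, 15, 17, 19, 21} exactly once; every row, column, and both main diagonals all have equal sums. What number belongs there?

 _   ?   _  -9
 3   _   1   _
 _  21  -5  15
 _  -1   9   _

The 16 entries sum to 96, so each line sums to 96/4 = 24.
Using row 3: 21 + (-5) + 15 + ? → (3,1) = 24 − 31 = -7.
Column 3: 1 + (-5) + 9 + ? = 24, so (1,3) = 19.
Anti-diagonal: -9 + 1 + 21 + ? = 24, so (4,1) = 11.
From row 4, 24 − (11 + (-1) + 9) gives (4,4) = 5.
Column 1: 3 + (-7) + 11 + ? = 24, so (1,1) = 17.
Column 4: -9 + 15 + 5 + ? = 24, so (2,4) = 13.
From main diagonal, 24 − (17 + (-5) + 5) gives (2,2) = 7.
The remaining cell in row 1 is (1,2) = 24 − 27 = -3.

-3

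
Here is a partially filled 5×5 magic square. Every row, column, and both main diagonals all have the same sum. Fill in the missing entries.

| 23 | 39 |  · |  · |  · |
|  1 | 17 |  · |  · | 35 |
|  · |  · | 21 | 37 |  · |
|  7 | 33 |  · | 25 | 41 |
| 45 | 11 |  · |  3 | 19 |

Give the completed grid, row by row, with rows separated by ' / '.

23 39 15 31 -3 / 1 17 43 9 35 / 29 5 21 37 13 / 7 33 -1 25 41 / 45 11 27 3 19

Main diagonal is already complete: 23 + 17 + 21 + 25 + 19 = 105, so that is the magic constant.
From row 4, 105 − (7 + 33 + 25 + 41) gives (4,3) = -1.
Row 5 needs 105; the known cells sum to 78, so (5,3) = 27.
The remaining cell in column 1 is (3,1) = 105 − 76 = 29.
Column 2 must total 105; the given cells sum to 100, so (3,2) = 5.
Using row 3: 29 + 5 + 21 + 37 + ? → (3,5) = 105 − 92 = 13.
From column 5, 105 − (35 + 13 + 41 + 19) gives (1,5) = -3.
From anti-diagonal, 105 − (-3 + 21 + 33 + 45) gives (2,4) = 9.
From row 2, 105 − (1 + 17 + 9 + 35) gives (2,3) = 43.
Column 3 needs 105; the known cells sum to 90, so (1,3) = 15.
From column 4, 105 − (9 + 37 + 25 + 3) gives (1,4) = 31.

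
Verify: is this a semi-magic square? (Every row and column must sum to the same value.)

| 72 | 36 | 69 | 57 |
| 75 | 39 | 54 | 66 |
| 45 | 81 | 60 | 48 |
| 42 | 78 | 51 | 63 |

Yes

Row 1: 72 + 36 + 69 + 57 = 234.
Row 2: 75 + 39 + 54 + 66 = 234.
Row 3: 45 + 81 + 60 + 48 = 234.
Row 4: 42 + 78 + 51 + 63 = 234.
Column 1: 72 + 75 + 45 + 42 = 234.
Column 2: 36 + 39 + 81 + 78 = 234.
Column 3: 69 + 54 + 60 + 51 = 234.
Column 4: 57 + 66 + 48 + 63 = 234.
All lines sum to 234.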